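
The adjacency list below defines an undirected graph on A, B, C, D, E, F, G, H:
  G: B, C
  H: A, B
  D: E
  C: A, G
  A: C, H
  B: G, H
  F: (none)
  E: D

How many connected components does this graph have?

3

From A: component {A, B, C, G, H}.
From D: component {D, E}.
From F: component {F}.
That's 3 components.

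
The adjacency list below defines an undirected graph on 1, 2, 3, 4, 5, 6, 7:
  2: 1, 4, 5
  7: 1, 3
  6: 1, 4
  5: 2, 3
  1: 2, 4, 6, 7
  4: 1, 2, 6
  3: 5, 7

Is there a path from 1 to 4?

Yes

Explore from 1.
Distance 1: reach 2, 4, 6, 7.
Found 4.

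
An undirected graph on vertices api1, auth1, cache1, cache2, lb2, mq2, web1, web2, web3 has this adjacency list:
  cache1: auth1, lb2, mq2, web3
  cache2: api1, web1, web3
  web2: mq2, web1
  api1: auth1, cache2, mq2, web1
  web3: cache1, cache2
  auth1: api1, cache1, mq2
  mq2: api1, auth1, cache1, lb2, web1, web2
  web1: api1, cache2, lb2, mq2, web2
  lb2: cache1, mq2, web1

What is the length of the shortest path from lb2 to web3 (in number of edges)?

2

Distance 0: lb2.
Distance 1: cache1, mq2, web1.
Distance 2: api1, auth1, cache2, web2, web3 — contains web3.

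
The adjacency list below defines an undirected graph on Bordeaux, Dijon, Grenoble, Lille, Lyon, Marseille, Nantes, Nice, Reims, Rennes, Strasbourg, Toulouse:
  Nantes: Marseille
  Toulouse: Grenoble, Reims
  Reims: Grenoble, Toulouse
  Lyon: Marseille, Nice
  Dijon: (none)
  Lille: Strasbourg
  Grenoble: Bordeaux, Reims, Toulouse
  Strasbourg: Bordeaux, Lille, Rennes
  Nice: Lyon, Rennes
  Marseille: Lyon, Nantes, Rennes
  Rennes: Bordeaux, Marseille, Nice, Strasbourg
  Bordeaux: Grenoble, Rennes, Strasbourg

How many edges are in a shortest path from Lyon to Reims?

Distance 0: Lyon.
Distance 1: Marseille, Nice.
Distance 2: Nantes, Rennes.
Distance 3: Bordeaux, Strasbourg.
Distance 4: Grenoble, Lille.
Distance 5: Reims, Toulouse — contains Reims.

5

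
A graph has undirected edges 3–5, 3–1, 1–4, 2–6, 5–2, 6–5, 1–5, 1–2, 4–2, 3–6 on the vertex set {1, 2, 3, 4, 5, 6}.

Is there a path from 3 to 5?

Explore from 3.
Distance 1: reach 1, 5, 6.
Found 5.

Yes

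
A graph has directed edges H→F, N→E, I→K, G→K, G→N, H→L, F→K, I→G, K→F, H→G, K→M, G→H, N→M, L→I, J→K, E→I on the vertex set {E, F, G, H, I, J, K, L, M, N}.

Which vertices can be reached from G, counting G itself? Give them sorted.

Start at G.
Its neighbours: H, K, N.
Then their neighbours: E, F, L, M.
Then next layer: I.
Nothing further is reachable.

E, F, G, H, I, K, L, M, N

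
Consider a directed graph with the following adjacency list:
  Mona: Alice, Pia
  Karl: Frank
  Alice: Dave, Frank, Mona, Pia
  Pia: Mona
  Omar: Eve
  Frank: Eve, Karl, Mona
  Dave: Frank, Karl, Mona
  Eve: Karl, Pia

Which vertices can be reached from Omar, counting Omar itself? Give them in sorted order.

Alice, Dave, Eve, Frank, Karl, Mona, Omar, Pia

Start at Omar.
Its neighbours: Eve.
Then their neighbours: Karl, Pia.
Then next layer: Frank, Mona.
Then next layer: Alice.
Then next layer: Dave.
Every vertex is now reached.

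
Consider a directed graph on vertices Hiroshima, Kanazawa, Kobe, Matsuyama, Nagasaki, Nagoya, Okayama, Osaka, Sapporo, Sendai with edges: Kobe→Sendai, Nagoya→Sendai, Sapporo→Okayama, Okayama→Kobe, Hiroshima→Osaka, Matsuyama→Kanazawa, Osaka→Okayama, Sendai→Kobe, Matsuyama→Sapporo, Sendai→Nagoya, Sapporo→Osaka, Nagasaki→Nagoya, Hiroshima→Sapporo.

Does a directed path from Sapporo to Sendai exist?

Yes

Explore from Sapporo.
Distance 1: reach Okayama, Osaka.
Distance 2: reach Kobe.
Distance 3: reach Sendai.
Found Sendai.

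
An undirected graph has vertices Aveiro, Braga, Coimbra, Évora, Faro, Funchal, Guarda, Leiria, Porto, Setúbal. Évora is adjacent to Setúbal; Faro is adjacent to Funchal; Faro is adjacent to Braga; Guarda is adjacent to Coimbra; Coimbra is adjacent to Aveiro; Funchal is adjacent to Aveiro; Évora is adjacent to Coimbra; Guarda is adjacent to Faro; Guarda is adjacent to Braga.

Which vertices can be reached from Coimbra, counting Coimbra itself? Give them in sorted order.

Start at Coimbra.
Its neighbours: Aveiro, Évora, Guarda.
Then their neighbours: Braga, Faro, Funchal, Setúbal.
Nothing further is reachable.

Aveiro, Braga, Coimbra, Évora, Faro, Funchal, Guarda, Setúbal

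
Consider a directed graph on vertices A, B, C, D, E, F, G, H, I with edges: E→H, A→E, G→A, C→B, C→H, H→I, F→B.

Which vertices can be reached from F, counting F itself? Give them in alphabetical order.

Start at F.
Its neighbours: B.
Nothing further is reachable.

B, F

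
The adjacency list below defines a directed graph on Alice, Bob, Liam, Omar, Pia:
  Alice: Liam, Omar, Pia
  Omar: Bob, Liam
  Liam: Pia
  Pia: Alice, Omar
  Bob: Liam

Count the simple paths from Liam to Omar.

2

Liam→Pia→Alice→Omar
Liam→Pia→Omar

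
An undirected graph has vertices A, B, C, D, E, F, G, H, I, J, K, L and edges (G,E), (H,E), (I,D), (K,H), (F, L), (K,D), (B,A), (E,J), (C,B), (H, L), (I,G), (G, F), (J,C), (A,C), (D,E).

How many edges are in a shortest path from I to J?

3

Distance 0: I.
Distance 1: D, G.
Distance 2: E, F, K.
Distance 3: H, J, L — contains J.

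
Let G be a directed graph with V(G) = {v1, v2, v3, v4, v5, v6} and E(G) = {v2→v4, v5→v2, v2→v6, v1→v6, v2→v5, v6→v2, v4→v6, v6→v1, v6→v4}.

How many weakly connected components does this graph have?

2

From v1: component {v1, v2, v4, v5, v6}.
From v3: component {v3}.
That's 2 components.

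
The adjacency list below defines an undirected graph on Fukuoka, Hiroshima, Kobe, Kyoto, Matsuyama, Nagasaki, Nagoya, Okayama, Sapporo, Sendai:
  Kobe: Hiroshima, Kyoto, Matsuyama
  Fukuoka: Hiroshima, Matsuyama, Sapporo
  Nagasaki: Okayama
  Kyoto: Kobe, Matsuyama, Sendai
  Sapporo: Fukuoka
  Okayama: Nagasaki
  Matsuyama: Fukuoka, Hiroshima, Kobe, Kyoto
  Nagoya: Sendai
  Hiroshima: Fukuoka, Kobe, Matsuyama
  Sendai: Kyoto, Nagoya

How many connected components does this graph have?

2

From Fukuoka: component {Fukuoka, Hiroshima, Kobe, Kyoto, Matsuyama, Nagoya, Sapporo, Sendai}.
From Nagasaki: component {Nagasaki, Okayama}.
That's 2 components.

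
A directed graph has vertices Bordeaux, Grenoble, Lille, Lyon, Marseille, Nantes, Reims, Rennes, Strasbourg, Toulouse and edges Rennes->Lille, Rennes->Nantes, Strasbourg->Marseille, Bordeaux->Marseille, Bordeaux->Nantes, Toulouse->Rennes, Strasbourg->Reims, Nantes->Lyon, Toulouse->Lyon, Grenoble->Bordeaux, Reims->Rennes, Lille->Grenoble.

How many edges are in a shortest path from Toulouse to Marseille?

Distance 0: Toulouse.
Distance 1: Lyon, Rennes.
Distance 2: Lille, Nantes.
Distance 3: Grenoble.
Distance 4: Bordeaux.
Distance 5: Marseille — contains Marseille.

5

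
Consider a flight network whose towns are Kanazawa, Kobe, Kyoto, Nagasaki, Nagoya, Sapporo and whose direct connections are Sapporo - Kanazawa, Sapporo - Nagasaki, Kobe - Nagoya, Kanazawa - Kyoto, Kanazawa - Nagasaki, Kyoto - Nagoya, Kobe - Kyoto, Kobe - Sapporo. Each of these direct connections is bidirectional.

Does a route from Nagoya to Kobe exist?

Yes

Explore from Nagoya.
Distance 1: reach Kobe, Kyoto.
Found Kobe.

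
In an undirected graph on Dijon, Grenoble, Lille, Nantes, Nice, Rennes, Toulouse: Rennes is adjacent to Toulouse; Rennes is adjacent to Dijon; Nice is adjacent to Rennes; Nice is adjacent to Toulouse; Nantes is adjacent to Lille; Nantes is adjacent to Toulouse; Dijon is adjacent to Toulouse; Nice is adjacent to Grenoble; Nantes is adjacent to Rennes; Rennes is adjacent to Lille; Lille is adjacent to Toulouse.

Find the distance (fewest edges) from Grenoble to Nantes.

3

Distance 0: Grenoble.
Distance 1: Nice.
Distance 2: Rennes, Toulouse.
Distance 3: Dijon, Lille, Nantes — contains Nantes.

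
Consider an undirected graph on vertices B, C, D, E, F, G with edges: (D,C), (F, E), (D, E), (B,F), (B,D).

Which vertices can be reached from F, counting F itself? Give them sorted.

B, C, D, E, F

Start at F.
Its neighbours: B, E.
Then their neighbours: D.
Then next layer: C.
Nothing further is reachable.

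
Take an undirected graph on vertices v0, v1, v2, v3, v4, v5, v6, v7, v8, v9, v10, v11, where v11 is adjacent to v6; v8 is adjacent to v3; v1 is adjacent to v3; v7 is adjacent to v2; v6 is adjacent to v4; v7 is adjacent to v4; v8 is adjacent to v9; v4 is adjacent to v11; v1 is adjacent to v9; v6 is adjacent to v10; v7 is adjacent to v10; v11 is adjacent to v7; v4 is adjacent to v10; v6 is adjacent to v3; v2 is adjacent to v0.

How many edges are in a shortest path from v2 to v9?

Distance 0: v2.
Distance 1: v0, v7.
Distance 2: v4, v10, v11.
Distance 3: v6.
Distance 4: v3.
Distance 5: v1, v8.
Distance 6: v9 — contains v9.

6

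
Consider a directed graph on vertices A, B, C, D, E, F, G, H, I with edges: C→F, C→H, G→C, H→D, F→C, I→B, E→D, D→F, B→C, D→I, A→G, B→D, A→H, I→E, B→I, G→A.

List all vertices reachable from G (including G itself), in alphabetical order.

Start at G.
Its neighbours: A, C.
Then their neighbours: F, H.
Then next layer: D.
Then next layer: I.
Then next layer: B, E.
Every vertex is now reached.

A, B, C, D, E, F, G, H, I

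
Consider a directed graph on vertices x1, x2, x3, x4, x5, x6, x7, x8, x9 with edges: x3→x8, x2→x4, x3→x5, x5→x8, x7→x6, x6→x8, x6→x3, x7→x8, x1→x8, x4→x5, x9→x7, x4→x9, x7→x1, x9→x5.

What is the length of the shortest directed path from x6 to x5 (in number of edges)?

2

Distance 0: x6.
Distance 1: x3, x8.
Distance 2: x5 — contains x5.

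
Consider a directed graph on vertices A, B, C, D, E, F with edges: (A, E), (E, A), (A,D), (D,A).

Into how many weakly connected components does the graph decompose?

From A: component {A, D, E}.
From B: component {B}.
From C: component {C}.
From F: component {F}.
That's 4 components.

4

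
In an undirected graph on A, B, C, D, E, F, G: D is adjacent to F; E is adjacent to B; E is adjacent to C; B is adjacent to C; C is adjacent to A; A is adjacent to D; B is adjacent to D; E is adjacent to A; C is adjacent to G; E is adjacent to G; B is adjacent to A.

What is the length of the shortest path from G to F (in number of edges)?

4

Distance 0: G.
Distance 1: C, E.
Distance 2: A, B.
Distance 3: D.
Distance 4: F — contains F.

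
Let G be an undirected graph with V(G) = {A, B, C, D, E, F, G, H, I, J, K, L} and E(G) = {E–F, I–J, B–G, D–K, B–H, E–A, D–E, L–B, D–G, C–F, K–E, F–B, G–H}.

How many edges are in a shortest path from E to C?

2

Distance 0: E.
Distance 1: A, D, F, K.
Distance 2: B, C, G — contains C.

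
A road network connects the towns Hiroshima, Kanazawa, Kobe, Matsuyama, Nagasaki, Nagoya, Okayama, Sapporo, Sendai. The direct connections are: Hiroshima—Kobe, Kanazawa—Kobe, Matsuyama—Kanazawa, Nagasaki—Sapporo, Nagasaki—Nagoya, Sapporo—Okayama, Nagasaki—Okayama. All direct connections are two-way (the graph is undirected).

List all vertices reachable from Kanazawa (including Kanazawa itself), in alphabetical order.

Start at Kanazawa.
Its neighbours: Kobe, Matsuyama.
Then their neighbours: Hiroshima.
Nothing further is reachable.

Hiroshima, Kanazawa, Kobe, Matsuyama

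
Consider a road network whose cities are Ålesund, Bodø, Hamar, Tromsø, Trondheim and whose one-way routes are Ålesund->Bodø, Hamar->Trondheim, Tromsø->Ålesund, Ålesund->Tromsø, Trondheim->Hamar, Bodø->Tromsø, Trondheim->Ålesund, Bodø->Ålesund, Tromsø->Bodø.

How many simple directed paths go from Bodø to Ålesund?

2

Bodø→Ålesund
Bodø→Tromsø→Ålesund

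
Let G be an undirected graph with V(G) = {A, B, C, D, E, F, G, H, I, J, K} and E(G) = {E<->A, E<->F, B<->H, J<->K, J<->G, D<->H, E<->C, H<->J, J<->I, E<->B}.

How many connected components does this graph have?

From A: component {A, B, C, D, E, F, G, H, I, J, K}.
That's 1 component.

1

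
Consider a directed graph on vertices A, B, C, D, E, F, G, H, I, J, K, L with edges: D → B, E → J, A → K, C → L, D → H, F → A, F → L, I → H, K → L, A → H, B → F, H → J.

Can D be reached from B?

Explore from B.
Distance 1: reach F.
Distance 2: reach A, L.
Distance 3: reach H, K.
Distance 4: reach J.
The search from B is exhausted; no directed path reaches D.

No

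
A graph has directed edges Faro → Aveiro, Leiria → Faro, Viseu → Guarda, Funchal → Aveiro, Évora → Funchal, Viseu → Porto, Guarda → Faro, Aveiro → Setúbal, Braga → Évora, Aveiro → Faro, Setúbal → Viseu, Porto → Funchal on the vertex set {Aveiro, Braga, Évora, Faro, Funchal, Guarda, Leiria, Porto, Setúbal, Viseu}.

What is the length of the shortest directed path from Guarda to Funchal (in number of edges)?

6

Distance 0: Guarda.
Distance 1: Faro.
Distance 2: Aveiro.
Distance 3: Setúbal.
Distance 4: Viseu.
Distance 5: Porto.
Distance 6: Funchal — contains Funchal.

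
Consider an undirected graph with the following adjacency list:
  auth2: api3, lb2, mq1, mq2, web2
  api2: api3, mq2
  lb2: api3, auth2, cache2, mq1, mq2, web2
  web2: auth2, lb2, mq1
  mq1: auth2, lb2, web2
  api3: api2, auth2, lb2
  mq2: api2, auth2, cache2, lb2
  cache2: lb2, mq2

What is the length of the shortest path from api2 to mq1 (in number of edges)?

3

Distance 0: api2.
Distance 1: api3, mq2.
Distance 2: auth2, cache2, lb2.
Distance 3: mq1, web2 — contains mq1.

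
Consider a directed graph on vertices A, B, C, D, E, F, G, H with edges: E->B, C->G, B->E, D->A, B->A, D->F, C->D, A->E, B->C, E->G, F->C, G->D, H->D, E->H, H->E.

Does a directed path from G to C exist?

Yes

Explore from G.
Distance 1: reach D.
Distance 2: reach A, F.
Distance 3: reach C, E.
Found C.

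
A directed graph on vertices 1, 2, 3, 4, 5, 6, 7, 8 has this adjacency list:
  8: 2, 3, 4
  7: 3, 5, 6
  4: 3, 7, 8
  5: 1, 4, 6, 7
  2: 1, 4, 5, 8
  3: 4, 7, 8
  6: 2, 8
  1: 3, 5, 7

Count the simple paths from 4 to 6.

25

4→3→7→5→6
4→3→7→6
4→3→8→2→1→5→6
4→3→8→2→1→5→7→6
4→3→8→2→1→7→5→6
4→3→8→2→1→7→6
4→3→8→2→5→1→7→6
4→3→8→2→5→6
... and 17 more.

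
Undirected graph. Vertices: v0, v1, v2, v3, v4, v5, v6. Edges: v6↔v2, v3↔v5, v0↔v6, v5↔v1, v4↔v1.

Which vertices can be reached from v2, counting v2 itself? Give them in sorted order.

v0, v2, v6

Start at v2.
Its neighbours: v6.
Then their neighbours: v0.
Nothing further is reachable.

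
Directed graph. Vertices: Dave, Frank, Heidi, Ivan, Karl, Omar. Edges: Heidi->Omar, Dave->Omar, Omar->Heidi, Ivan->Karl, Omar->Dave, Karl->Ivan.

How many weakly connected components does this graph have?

3

From Dave: component {Dave, Heidi, Omar}.
From Frank: component {Frank}.
From Ivan: component {Ivan, Karl}.
That's 3 components.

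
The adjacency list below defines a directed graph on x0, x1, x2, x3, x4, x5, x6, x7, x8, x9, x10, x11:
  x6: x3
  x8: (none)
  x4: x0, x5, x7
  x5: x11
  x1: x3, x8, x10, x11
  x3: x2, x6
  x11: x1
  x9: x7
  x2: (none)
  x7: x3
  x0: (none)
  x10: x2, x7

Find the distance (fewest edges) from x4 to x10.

Distance 0: x4.
Distance 1: x0, x5, x7.
Distance 2: x3, x11.
Distance 3: x1, x2, x6.
Distance 4: x8, x10 — contains x10.

4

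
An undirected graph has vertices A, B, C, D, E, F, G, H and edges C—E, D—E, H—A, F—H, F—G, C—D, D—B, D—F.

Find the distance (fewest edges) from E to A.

Distance 0: E.
Distance 1: C, D.
Distance 2: B, F.
Distance 3: G, H.
Distance 4: A — contains A.

4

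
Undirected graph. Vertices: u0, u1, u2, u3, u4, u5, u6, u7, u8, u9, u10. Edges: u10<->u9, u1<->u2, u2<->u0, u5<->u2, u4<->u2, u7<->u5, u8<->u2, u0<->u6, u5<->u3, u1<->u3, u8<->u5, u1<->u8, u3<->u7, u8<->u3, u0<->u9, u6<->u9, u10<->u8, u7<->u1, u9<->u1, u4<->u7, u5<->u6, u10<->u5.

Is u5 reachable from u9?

Yes

Explore from u9.
Distance 1: reach u0, u1, u6, u10.
Distance 2: reach u2, u3, u5, u7, u8.
Found u5.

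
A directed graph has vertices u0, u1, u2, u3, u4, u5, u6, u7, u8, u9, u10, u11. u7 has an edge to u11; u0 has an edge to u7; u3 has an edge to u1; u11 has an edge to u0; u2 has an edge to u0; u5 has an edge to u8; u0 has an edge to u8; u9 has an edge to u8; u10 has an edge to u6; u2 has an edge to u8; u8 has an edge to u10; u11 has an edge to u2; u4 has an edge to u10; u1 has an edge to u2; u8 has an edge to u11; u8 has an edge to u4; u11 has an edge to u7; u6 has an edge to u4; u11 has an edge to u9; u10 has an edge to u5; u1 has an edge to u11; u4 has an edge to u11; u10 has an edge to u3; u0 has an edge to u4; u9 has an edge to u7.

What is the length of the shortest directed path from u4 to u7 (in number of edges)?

2

Distance 0: u4.
Distance 1: u10, u11.
Distance 2: u0, u2, u3, u5, u6, u7, u9 — contains u7.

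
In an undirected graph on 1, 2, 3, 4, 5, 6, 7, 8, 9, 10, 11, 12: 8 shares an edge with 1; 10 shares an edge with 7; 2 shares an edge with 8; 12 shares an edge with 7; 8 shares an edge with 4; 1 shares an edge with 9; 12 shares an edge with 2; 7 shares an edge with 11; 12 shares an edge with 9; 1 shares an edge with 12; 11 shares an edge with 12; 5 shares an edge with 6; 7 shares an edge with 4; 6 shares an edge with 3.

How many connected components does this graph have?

From 1: component {1, 2, 4, 7, 8, 9, 10, 11, 12}.
From 3: component {3, 5, 6}.
That's 2 components.

2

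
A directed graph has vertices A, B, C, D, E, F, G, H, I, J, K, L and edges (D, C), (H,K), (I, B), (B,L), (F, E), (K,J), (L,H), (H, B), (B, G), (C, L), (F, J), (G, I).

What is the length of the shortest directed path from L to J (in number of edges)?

3

Distance 0: L.
Distance 1: H.
Distance 2: B, K.
Distance 3: G, J — contains J.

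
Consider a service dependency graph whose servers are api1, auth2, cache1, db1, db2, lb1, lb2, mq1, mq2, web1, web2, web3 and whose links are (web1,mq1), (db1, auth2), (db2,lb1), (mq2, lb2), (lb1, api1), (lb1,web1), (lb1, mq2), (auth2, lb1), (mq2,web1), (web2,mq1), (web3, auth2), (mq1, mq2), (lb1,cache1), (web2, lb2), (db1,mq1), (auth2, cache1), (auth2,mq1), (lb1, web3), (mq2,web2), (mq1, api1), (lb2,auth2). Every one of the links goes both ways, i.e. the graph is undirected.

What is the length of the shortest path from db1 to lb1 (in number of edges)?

2

Distance 0: db1.
Distance 1: auth2, mq1.
Distance 2: api1, cache1, lb1, lb2, mq2, web1, web2, web3 — contains lb1.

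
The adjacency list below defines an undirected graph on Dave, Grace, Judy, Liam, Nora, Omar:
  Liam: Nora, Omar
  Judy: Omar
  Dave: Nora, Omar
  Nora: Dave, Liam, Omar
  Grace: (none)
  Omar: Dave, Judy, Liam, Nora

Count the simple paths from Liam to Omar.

3

Liam–Nora–Dave–Omar
Liam–Nora–Omar
Liam–Omar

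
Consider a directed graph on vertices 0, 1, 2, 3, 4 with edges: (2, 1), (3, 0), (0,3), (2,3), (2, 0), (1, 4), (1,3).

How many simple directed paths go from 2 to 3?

2→0→3
2→1→3
2→3

3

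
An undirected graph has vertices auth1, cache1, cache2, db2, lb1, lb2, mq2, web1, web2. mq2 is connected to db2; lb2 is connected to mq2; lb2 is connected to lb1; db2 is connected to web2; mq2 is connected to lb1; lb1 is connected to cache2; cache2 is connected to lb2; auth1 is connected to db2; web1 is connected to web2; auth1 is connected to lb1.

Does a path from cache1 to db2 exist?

No

cache1 has no edges, so nothing is reachable from it.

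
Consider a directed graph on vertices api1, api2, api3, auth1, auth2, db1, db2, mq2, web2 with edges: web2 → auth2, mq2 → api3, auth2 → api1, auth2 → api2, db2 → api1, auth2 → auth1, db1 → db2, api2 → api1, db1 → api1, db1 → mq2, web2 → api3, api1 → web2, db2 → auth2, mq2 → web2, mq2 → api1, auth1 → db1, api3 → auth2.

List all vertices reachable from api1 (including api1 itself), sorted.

api1, api2, api3, auth1, auth2, db1, db2, mq2, web2

Start at api1.
Its neighbours: web2.
Then their neighbours: api3, auth2.
Then next layer: api2, auth1.
Then next layer: db1.
Then next layer: db2, mq2.
Every vertex is now reached.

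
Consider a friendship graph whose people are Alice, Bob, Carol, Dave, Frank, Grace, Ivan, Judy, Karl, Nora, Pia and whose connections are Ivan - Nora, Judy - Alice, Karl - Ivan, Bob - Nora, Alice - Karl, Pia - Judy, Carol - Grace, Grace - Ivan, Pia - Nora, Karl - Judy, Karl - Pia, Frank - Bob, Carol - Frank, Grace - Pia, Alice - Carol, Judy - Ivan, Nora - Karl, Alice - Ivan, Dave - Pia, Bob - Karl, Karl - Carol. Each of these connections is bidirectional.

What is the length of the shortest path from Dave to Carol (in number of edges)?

Distance 0: Dave.
Distance 1: Pia.
Distance 2: Grace, Judy, Karl, Nora.
Distance 3: Alice, Bob, Carol, Ivan — contains Carol.

3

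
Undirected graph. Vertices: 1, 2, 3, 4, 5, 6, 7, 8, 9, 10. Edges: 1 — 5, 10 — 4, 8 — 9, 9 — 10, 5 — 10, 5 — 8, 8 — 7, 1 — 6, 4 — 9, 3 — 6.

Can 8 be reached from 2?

No

2 has no edges, so nothing is reachable from it.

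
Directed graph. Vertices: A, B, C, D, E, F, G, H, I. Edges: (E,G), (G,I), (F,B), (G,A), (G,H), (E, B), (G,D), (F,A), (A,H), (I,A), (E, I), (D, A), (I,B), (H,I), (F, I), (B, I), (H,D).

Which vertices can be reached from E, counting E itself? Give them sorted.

Start at E.
Its neighbours: B, G, I.
Then their neighbours: A, D, H.
Nothing further is reachable.

A, B, D, E, G, H, I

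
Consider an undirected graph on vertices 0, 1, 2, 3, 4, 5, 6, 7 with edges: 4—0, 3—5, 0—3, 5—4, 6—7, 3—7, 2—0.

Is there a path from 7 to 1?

No

Explore from 7.
Distance 1: reach 3, 6.
Distance 2: reach 0, 5.
Distance 3: reach 2, 4.
The search is exhausted without reaching 1; it lies in a different component.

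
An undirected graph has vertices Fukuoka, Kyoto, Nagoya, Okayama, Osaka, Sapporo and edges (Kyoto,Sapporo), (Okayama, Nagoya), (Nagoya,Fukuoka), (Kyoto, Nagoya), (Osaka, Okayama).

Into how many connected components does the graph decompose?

1

From Fukuoka: component {Fukuoka, Kyoto, Nagoya, Okayama, Osaka, Sapporo}.
That's 1 component.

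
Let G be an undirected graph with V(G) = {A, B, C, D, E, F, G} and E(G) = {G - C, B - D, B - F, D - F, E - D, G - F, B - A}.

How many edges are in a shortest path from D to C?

Distance 0: D.
Distance 1: B, E, F.
Distance 2: A, G.
Distance 3: C — contains C.

3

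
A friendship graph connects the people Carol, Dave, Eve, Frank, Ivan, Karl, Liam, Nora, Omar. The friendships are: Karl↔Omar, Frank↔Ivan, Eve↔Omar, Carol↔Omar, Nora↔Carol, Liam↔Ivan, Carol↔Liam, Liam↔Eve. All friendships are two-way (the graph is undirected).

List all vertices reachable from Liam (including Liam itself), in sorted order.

Carol, Eve, Frank, Ivan, Karl, Liam, Nora, Omar

Start at Liam.
Its neighbours: Carol, Eve, Ivan.
Then their neighbours: Frank, Nora, Omar.
Then next layer: Karl.
Nothing further is reachable.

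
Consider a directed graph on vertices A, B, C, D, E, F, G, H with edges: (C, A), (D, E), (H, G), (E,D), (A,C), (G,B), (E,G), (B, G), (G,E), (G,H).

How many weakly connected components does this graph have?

3

From A: component {A, C}.
From B: component {B, D, E, G, H}.
From F: component {F}.
That's 3 components.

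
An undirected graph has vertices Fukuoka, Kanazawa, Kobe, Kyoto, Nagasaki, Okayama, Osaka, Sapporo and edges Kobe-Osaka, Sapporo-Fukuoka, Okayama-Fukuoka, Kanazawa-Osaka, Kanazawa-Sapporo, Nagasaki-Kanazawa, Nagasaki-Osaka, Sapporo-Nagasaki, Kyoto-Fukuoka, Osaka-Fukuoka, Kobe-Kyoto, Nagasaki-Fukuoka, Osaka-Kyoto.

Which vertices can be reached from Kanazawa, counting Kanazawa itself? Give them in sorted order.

Fukuoka, Kanazawa, Kobe, Kyoto, Nagasaki, Okayama, Osaka, Sapporo

Start at Kanazawa.
Its neighbours: Nagasaki, Osaka, Sapporo.
Then their neighbours: Fukuoka, Kobe, Kyoto.
Then next layer: Okayama.
Every vertex is now reached.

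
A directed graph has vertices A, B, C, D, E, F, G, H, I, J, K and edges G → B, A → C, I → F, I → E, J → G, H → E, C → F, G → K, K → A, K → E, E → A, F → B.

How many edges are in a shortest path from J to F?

5

Distance 0: J.
Distance 1: G.
Distance 2: B, K.
Distance 3: A, E.
Distance 4: C.
Distance 5: F — contains F.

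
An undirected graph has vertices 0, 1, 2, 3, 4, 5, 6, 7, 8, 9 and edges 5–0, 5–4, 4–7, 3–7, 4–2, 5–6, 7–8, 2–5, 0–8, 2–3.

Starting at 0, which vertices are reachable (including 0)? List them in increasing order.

Start at 0.
Its neighbours: 5, 8.
Then their neighbours: 2, 4, 6, 7.
Then next layer: 3.
Nothing further is reachable.

0, 2, 3, 4, 5, 6, 7, 8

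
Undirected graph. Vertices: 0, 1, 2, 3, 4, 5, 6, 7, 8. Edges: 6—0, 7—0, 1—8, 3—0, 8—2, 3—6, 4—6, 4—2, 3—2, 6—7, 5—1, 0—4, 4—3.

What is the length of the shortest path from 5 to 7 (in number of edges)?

6

Distance 0: 5.
Distance 1: 1.
Distance 2: 8.
Distance 3: 2.
Distance 4: 3, 4.
Distance 5: 0, 6.
Distance 6: 7 — contains 7.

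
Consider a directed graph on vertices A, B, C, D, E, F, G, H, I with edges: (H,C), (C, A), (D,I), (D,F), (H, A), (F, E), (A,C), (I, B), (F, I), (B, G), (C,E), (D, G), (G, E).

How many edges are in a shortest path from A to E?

2

Distance 0: A.
Distance 1: C.
Distance 2: E — contains E.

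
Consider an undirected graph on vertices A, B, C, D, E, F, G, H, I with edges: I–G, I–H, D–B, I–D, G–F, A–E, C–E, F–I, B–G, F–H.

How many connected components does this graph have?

From A: component {A, C, E}.
From B: component {B, D, F, G, H, I}.
That's 2 components.

2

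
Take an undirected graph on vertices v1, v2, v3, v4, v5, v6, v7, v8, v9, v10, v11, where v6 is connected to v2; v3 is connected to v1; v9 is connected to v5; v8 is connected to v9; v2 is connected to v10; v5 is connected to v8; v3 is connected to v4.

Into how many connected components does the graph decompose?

From v1: component {v1, v3, v4}.
From v2: component {v2, v6, v10}.
From v5: component {v5, v8, v9}.
From v7: component {v7}.
From v11: component {v11}.
That's 5 components.

5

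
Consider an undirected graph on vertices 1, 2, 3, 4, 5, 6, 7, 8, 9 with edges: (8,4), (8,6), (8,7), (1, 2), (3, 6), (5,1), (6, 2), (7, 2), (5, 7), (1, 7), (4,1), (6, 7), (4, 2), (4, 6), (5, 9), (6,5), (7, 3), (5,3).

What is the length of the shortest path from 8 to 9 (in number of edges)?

Distance 0: 8.
Distance 1: 4, 6, 7.
Distance 2: 1, 2, 3, 5.
Distance 3: 9 — contains 9.

3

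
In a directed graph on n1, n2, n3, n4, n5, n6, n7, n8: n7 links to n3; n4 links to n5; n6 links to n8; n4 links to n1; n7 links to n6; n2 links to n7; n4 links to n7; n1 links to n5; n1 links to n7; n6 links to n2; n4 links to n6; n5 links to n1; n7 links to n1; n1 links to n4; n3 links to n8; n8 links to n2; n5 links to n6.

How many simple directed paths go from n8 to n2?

1

n8→n2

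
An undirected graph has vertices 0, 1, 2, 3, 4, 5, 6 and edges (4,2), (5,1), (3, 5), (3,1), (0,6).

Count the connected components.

From 0: component {0, 6}.
From 1: component {1, 3, 5}.
From 2: component {2, 4}.
That's 3 components.

3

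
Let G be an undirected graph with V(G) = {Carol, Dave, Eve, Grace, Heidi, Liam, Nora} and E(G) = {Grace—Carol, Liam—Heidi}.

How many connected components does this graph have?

5

From Carol: component {Carol, Grace}.
From Dave: component {Dave}.
From Eve: component {Eve}.
From Heidi: component {Heidi, Liam}.
From Nora: component {Nora}.
That's 5 components.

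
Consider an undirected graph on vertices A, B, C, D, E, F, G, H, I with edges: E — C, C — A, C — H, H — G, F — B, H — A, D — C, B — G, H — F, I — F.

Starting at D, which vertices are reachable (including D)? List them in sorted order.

A, B, C, D, E, F, G, H, I

Start at D.
Its neighbours: C.
Then their neighbours: A, E, H.
Then next layer: F, G.
Then next layer: B, I.
Every vertex is now reached.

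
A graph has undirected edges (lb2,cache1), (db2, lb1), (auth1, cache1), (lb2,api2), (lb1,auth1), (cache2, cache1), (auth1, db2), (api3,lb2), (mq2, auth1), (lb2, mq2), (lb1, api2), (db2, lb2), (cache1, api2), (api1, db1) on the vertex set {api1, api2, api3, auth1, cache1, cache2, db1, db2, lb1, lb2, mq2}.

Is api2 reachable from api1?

Explore from api1.
Distance 1: reach db1.
The search is exhausted without reaching api2; it lies in a different component.

No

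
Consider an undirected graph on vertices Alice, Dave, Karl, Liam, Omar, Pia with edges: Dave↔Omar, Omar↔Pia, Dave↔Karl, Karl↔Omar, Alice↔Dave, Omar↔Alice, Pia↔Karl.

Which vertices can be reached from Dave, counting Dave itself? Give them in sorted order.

Start at Dave.
Its neighbours: Alice, Karl, Omar.
Then their neighbours: Pia.
Nothing further is reachable.

Alice, Dave, Karl, Omar, Pia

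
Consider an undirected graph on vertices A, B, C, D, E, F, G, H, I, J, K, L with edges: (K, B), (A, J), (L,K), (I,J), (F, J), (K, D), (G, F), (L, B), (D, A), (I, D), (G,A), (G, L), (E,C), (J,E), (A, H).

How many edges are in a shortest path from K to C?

Distance 0: K.
Distance 1: B, D, L.
Distance 2: A, G, I.
Distance 3: F, H, J.
Distance 4: E.
Distance 5: C — contains C.

5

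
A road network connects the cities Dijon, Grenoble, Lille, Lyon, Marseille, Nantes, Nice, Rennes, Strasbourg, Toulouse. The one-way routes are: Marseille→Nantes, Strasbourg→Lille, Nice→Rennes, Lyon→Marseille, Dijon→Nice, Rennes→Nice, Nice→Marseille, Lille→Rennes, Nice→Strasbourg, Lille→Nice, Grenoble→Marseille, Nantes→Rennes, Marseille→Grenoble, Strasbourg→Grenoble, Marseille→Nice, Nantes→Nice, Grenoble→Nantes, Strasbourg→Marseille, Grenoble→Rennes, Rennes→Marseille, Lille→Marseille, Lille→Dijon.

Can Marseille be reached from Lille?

Explore from Lille.
Distance 1: reach Dijon, Marseille, Nice, Rennes.
Found Marseille.

Yes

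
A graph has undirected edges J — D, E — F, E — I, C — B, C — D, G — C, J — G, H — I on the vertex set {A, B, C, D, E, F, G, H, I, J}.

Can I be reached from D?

Explore from D.
Distance 1: reach C, J.
Distance 2: reach B, G.
The search is exhausted without reaching I; it lies in a different component.

No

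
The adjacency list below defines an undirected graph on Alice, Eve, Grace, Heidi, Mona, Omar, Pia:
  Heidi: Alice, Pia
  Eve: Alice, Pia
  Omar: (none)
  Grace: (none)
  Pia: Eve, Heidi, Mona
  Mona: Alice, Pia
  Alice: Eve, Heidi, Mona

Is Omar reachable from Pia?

No

Explore from Pia.
Distance 1: reach Eve, Heidi, Mona.
Distance 2: reach Alice.
The search is exhausted without reaching Omar; it lies in a different component.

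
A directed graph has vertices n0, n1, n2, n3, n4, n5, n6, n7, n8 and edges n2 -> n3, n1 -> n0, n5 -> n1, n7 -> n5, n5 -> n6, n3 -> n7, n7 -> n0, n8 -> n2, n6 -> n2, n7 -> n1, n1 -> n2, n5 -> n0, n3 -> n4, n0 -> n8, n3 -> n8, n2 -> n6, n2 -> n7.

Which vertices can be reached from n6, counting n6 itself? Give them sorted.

n0, n1, n2, n3, n4, n5, n6, n7, n8

Start at n6.
Its neighbours: n2.
Then their neighbours: n3, n7.
Then next layer: n0, n1, n4, n5, n8.
Every vertex is now reached.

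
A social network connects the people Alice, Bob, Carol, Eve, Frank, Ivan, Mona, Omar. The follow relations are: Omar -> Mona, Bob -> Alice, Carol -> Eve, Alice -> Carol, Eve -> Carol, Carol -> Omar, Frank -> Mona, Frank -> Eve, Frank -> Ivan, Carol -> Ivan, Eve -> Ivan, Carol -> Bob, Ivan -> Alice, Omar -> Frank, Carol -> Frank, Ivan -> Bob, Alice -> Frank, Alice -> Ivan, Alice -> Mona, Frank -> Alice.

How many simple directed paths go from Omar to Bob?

Omar→Frank→Alice→Carol→Bob
Omar→Frank→Alice→Carol→Eve→Ivan→Bob
Omar→Frank→Alice→Carol→Ivan→Bob
Omar→Frank→Alice→Ivan→Bob
Omar→Frank→Eve→Carol→Bob
Omar→Frank→Eve→Carol→Ivan→Bob
Omar→Frank→Eve→Ivan→Alice→Carol→Bob
Omar→Frank→Eve→Ivan→Bob
Omar→Frank→Ivan→Alice→Carol→Bob
Omar→Frank→Ivan→Bob

10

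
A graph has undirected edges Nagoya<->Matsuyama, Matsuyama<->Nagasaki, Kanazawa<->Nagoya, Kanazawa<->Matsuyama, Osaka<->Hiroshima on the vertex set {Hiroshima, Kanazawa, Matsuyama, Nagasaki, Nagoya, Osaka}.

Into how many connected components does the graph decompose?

From Hiroshima: component {Hiroshima, Osaka}.
From Kanazawa: component {Kanazawa, Matsuyama, Nagasaki, Nagoya}.
That's 2 components.

2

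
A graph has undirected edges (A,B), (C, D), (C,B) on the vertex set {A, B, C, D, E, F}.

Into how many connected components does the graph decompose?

3

From A: component {A, B, C, D}.
From E: component {E}.
From F: component {F}.
That's 3 components.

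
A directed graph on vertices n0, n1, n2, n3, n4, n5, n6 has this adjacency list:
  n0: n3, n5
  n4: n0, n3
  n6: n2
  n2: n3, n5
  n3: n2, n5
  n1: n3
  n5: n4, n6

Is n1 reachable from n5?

No

Explore from n5.
Distance 1: reach n4, n6.
Distance 2: reach n0, n2, n3.
The search from n5 is exhausted; no directed path reaches n1.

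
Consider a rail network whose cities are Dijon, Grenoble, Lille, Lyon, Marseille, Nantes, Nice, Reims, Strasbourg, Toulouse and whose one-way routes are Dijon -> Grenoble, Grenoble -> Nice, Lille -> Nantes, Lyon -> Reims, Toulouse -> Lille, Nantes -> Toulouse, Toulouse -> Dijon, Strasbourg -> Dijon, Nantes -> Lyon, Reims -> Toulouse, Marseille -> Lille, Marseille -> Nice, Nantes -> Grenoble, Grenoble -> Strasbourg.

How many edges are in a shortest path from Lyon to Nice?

Distance 0: Lyon.
Distance 1: Reims.
Distance 2: Toulouse.
Distance 3: Dijon, Lille.
Distance 4: Grenoble, Nantes.
Distance 5: Nice, Strasbourg — contains Nice.

5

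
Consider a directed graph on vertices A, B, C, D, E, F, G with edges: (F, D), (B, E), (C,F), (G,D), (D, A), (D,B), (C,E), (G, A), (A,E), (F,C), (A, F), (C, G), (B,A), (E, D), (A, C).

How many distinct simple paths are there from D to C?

4

D→A→C
D→A→F→C
D→B→A→C
D→B→A→F→C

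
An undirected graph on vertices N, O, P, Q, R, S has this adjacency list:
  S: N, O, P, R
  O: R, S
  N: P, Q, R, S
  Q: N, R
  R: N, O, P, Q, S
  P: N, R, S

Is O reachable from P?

Explore from P.
Distance 1: reach N, R, S.
Distance 2: reach O, Q.
Found O.

Yes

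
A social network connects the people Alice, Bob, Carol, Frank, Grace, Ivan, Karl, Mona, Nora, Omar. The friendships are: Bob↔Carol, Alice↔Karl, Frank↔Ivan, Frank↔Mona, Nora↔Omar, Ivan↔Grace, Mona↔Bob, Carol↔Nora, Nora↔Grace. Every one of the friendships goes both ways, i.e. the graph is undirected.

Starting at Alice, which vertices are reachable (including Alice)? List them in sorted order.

Start at Alice.
Its neighbours: Karl.
Nothing further is reachable.

Alice, Karl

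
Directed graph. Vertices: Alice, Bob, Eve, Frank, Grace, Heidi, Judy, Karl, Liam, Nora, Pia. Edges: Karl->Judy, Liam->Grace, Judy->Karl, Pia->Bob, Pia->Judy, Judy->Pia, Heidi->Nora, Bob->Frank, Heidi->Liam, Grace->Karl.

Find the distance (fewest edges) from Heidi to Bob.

Distance 0: Heidi.
Distance 1: Liam, Nora.
Distance 2: Grace.
Distance 3: Karl.
Distance 4: Judy.
Distance 5: Pia.
Distance 6: Bob — contains Bob.

6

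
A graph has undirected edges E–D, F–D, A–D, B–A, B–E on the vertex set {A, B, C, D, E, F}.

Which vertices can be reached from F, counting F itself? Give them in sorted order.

A, B, D, E, F

Start at F.
Its neighbours: D.
Then their neighbours: A, E.
Then next layer: B.
Nothing further is reachable.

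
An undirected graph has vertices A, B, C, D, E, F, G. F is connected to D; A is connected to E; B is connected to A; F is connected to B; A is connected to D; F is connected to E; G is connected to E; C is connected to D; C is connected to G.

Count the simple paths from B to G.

8

B–A–D–C–G
B–A–D–F–E–G
B–A–E–F–D–C–G
B–A–E–G
B–F–D–A–E–G
B–F–D–C–G
B–F–E–A–D–C–G
B–F–E–G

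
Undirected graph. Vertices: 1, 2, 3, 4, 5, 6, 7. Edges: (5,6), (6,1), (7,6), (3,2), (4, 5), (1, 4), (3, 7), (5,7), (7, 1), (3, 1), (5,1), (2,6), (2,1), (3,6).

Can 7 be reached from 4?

Explore from 4.
Distance 1: reach 1, 5.
Distance 2: reach 2, 3, 6, 7.
Found 7.

Yes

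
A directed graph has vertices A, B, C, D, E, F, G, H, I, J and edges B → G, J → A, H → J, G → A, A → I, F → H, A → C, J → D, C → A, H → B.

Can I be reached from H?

Yes

Explore from H.
Distance 1: reach B, J.
Distance 2: reach A, D, G.
Distance 3: reach C, I.
Found I.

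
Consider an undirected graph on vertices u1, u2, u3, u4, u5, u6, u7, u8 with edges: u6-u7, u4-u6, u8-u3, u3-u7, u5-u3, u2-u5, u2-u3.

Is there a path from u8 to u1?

No

Explore from u8.
Distance 1: reach u3.
Distance 2: reach u2, u5, u7.
Distance 3: reach u6.
Distance 4: reach u4.
The search is exhausted without reaching u1; it lies in a different component.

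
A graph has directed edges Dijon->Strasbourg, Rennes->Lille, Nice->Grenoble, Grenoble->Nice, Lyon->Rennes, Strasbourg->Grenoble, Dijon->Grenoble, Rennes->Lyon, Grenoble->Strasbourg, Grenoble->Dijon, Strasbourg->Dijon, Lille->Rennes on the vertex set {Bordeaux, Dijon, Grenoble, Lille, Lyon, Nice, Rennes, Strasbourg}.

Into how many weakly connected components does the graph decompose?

3

From Bordeaux: component {Bordeaux}.
From Dijon: component {Dijon, Grenoble, Nice, Strasbourg}.
From Lille: component {Lille, Lyon, Rennes}.
That's 3 components.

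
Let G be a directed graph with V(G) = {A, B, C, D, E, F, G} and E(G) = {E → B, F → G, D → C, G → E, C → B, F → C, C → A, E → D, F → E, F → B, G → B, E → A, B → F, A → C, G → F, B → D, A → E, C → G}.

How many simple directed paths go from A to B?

9

A→C→B
A→C→G→B
A→C→G→E→B
A→C→G→F→B
A→C→G→F→E→B
A→E→B
A→E→D→C→B
A→E→D→C→G→B
A→E→D→C→G→F→B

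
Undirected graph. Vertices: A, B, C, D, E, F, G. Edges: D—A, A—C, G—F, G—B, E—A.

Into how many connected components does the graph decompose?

From A: component {A, C, D, E}.
From B: component {B, F, G}.
That's 2 components.

2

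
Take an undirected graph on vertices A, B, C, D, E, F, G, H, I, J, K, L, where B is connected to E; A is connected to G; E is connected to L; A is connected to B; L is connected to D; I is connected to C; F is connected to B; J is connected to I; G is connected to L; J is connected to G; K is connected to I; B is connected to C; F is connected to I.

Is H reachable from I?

Explore from I.
Distance 1: reach C, F, J, K.
Distance 2: reach B, G.
Distance 3: reach A, E, L.
Distance 4: reach D.
The search is exhausted without reaching H; it lies in a different component.

No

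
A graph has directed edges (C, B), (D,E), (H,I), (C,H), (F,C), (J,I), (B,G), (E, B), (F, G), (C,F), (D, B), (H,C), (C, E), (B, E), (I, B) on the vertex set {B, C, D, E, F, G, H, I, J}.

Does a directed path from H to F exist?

Explore from H.
Distance 1: reach C, I.
Distance 2: reach B, E, F.
Found F.

Yes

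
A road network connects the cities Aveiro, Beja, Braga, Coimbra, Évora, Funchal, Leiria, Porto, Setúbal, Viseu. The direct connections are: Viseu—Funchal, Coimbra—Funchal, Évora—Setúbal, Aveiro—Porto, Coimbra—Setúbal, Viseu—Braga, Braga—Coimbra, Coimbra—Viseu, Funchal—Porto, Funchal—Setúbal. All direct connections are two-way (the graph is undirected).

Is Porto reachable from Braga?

Yes

Explore from Braga.
Distance 1: reach Coimbra, Viseu.
Distance 2: reach Funchal, Setúbal.
Distance 3: reach Évora, Porto.
Found Porto.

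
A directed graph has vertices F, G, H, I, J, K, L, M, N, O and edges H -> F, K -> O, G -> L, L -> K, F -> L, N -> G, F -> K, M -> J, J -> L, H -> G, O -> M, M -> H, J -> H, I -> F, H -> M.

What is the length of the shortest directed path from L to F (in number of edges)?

5

Distance 0: L.
Distance 1: K.
Distance 2: O.
Distance 3: M.
Distance 4: H, J.
Distance 5: F, G — contains F.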